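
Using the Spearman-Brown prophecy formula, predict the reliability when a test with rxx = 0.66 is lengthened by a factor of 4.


r_new = (n * rxx) / (1 + (n-1) * rxx)
r_new = (4 * 0.66) / (1 + 3 * 0.66)
r_new = 2.64 / 2.98
r_new = 0.8859

0.8859


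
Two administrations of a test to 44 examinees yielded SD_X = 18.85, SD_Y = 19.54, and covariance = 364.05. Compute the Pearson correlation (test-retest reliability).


r = cov(X,Y) / (SD_X * SD_Y)
r = 364.05 / (18.85 * 19.54)
r = 364.05 / 368.329
r = 0.9884

0.9884


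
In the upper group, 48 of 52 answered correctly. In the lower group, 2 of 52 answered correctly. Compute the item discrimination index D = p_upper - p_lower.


p_upper = 48/52 = 0.9231
p_lower = 2/52 = 0.0385
D = 0.9231 - 0.0385 = 0.8846

0.8846


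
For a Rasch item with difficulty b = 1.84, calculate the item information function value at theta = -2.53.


P = 1/(1+exp(-(-2.53-1.84))) = 0.0125
I = P*(1-P) = 0.0125 * 0.9875
I = 0.0123

0.0123


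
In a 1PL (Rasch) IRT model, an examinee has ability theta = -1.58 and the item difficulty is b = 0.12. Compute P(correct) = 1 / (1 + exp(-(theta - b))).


theta - b = -1.58 - 0.12 = -1.7
exp(-(theta - b)) = exp(1.7) = 5.4739
P = 1 / (1 + 5.4739)
P = 0.1545

0.1545


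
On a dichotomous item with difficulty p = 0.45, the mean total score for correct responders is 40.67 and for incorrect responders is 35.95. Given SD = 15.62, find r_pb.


q = 1 - p = 0.55
rpb = ((M1 - M0) / SD) * sqrt(p * q)
rpb = ((40.67 - 35.95) / 15.62) * sqrt(0.45 * 0.55)
rpb = 0.1503

0.1503


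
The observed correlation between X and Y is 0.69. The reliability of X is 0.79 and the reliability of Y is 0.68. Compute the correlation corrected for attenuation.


r_corrected = rxy / sqrt(rxx * ryy)
= 0.69 / sqrt(0.79 * 0.68)
= 0.69 / sqrt(0.5372)
= 0.69 / 0.732939
r_corrected = 0.9414

0.9414


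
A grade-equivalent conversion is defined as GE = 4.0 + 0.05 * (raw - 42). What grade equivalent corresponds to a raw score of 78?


raw - median = 78 - 42 = 36
slope * diff = 0.05 * 36 = 1.8
GE = 4.0 + 1.8
GE = 5.8

5.8


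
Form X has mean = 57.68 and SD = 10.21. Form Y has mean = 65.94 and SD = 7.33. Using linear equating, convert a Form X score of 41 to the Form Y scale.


slope = SD_Y / SD_X = 7.33 / 10.21 ~ 0.7179
intercept = mean_Y - slope * mean_X = 65.94 - (7.33 / 10.21) * 57.68 ~ 24.5302
Y = slope * X + intercept. To avoid rounding drift from the rounded slope/intercept, evaluate the equivalent form Y = mean_Y + SD_Y * (X - mean_X) / SD_X at full precision:
Y = 65.94 + 7.33 * (41 - 57.68) / 10.21
Y = 65.94 - 7.33 * 16.68 / 10.21
Y = 65.94 - 122.2644 / 10.21
Y = 65.94 - 11.975
Y = 53.965

53.965


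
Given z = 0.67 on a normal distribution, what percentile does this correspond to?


CDF(z) = 0.5 * (1 + erf(z/sqrt(2)))
erf(0.4738) = 0.4971
CDF = 0.7486
Percentile rank = 0.7486 * 100 = 74.86

74.86


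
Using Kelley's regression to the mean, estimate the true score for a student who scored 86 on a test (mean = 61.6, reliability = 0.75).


T_est = rxx * X + (1 - rxx) * mean
T_est = 0.75 * 86 + 0.25 * 61.6
T_est = 64.5 + 15.4
T_est = 79.9

79.9


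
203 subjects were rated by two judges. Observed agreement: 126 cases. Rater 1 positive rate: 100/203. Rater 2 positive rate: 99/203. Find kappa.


P_o = 126/203 = 0.62069
P_e = (100*99 + 103*104) / 41209 = 0.500182
kappa = (P_o - P_e) / (1 - P_e)
kappa = (0.62069 - 0.500182) / (1 - 0.500182)
kappa = 0.2411

0.2411


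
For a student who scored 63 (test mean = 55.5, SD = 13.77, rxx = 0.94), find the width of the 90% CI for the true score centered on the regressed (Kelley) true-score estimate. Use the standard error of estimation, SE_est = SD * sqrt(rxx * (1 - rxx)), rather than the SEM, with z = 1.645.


True score estimate = 0.94*63 + 0.06*55.5 = 62.55
SE_est = SD * sqrt(rxx * (1 - rxx)) = 13.77 * sqrt(0.94 * 0.06) = 13.77 * sqrt(0.0564) = 3.270194
CI = T_est +/- z * SE_est, so width = 2 * z * SE_est = 2 * 1.645 * 3.270194
Width = 10.7589

10.7589


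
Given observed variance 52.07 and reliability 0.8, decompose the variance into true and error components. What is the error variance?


var_true = rxx * var_obs = 0.8 * 52.07 = 41.656
var_error = var_obs - var_true
var_error = 52.07 - 41.656
var_error = 10.414

10.414


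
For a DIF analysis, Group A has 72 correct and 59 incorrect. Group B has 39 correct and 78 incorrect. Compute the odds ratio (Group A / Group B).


Odds_A = 72/59 = 1.2203
Odds_B = 39/78 = 0.5
OR = Odds_A / Odds_B = 1.2203 / 0.5
Exactly, OR = (72 * 78) / (59 * 39) = 5616 / 2301
OR = 2.4407

2.4407


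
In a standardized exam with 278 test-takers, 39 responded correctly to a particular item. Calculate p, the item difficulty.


Item difficulty p = number correct / total examinees
p = 39 / 278
p = 0.1403

0.1403


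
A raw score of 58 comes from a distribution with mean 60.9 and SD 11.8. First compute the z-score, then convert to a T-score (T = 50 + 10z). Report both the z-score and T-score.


z = (X - mean) / SD = (58 - 60.9) / 11.8
z = -2.9 / 11.8
z = -0.2458
T-score = T = 50 + 10z
Carry z at full precision (z = -2.9 / 11.8) into the conversion:
T-score = 50 + 10 * (-2.9 / 11.8) = 50 + -29 / 11.8
T-score = 50 + -2.4576
T-score = 47.5424

47.5424


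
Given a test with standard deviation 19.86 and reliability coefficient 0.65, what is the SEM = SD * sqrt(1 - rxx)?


SEM = SD * sqrt(1 - rxx)
SEM = 19.86 * sqrt(1 - 0.65)
SEM = 19.86 * sqrt(0.35) = 19.86 * 0.591608
SEM = 11.7493

11.7493


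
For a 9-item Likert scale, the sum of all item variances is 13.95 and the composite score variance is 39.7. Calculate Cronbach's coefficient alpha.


alpha = (k/(k-1)) * (1 - sum(si^2)/s_total^2)
= (9/8) * (1 - 13.95/39.7)
alpha = 0.7297

0.7297


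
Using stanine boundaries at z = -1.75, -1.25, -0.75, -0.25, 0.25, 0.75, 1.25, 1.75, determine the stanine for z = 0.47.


Stanine boundaries: [-1.75, -1.25, -0.75, -0.25, 0.25, 0.75, 1.25, 1.75]
z = 0.47
Check each boundary:
  z >= -1.75 -> could be stanine 2
  z >= -1.25 -> could be stanine 3
  z >= -0.75 -> could be stanine 4
  z >= -0.25 -> could be stanine 5
  z >= 0.25 -> could be stanine 6
  z < 0.75
  z < 1.25
  z < 1.75
Highest qualifying boundary gives stanine = 6

6


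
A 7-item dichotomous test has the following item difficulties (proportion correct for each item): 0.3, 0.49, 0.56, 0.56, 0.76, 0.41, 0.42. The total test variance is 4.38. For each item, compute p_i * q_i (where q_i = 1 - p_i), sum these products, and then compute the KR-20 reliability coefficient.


For each item, compute p_i * q_i:
  Item 1: 0.3 * 0.7 = 0.21
  Item 2: 0.49 * 0.51 = 0.2499
  Item 3: 0.56 * 0.44 = 0.2464
  Item 4: 0.56 * 0.44 = 0.2464
  Item 5: 0.76 * 0.24 = 0.1824
  Item 6: 0.41 * 0.59 = 0.2419
  Item 7: 0.42 * 0.58 = 0.2436
Sum(p_i * q_i) = 0.21 + 0.2499 + 0.2464 + 0.2464 + 0.1824 + 0.2419 + 0.2436 = 1.6206
KR-20 = (k/(k-1)) * (1 - Sum(p_i*q_i) / Var_total)
= (7/6) * (1 - 1.6206/4.38)
= 1.1667 * 0.63
KR-20 = 0.735

0.735


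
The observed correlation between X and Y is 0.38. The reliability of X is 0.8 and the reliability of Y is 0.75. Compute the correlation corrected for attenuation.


r_corrected = rxy / sqrt(rxx * ryy)
= 0.38 / sqrt(0.8 * 0.75)
= 0.38 / sqrt(0.6)
= 0.38 / 0.774597
r_corrected = 0.4906

0.4906


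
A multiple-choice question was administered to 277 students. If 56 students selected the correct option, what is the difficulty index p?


Item difficulty p = number correct / total examinees
p = 56 / 277
p = 0.2022

0.2022


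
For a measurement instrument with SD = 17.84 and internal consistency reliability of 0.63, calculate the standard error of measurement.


SEM = SD * sqrt(1 - rxx)
SEM = 17.84 * sqrt(1 - 0.63)
SEM = 17.84 * sqrt(0.37) = 17.84 * 0.608276
SEM = 10.8516

10.8516


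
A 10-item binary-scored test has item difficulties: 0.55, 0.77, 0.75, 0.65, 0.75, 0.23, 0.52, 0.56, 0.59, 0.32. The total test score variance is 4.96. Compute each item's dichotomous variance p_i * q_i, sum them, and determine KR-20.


For each item, compute p_i * q_i:
  Item 1: 0.55 * 0.45 = 0.2475
  Item 2: 0.77 * 0.23 = 0.1771
  Item 3: 0.75 * 0.25 = 0.1875
  Item 4: 0.65 * 0.35 = 0.2275
  Item 5: 0.75 * 0.25 = 0.1875
  Item 6: 0.23 * 0.77 = 0.1771
  Item 7: 0.52 * 0.48 = 0.2496
  Item 8: 0.56 * 0.44 = 0.2464
  Item 9: 0.59 * 0.41 = 0.2419
  Item 10: 0.32 * 0.68 = 0.2176
Sum(p_i * q_i) = 0.2475 + 0.1771 + 0.1875 + 0.2275 + 0.1875 + 0.1771 + 0.2496 + 0.2464 + 0.2419 + 0.2176 = 2.1597
KR-20 = (k/(k-1)) * (1 - Sum(p_i*q_i) / Var_total)
= (10/9) * (1 - 2.1597/4.96)
= 1.1111 * 0.5646
KR-20 = 0.6273

0.6273


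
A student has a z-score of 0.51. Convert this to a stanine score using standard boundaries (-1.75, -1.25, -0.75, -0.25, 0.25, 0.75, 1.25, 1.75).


Stanine boundaries: [-1.75, -1.25, -0.75, -0.25, 0.25, 0.75, 1.25, 1.75]
z = 0.51
Check each boundary:
  z >= -1.75 -> could be stanine 2
  z >= -1.25 -> could be stanine 3
  z >= -0.75 -> could be stanine 4
  z >= -0.25 -> could be stanine 5
  z >= 0.25 -> could be stanine 6
  z < 0.75
  z < 1.25
  z < 1.75
Highest qualifying boundary gives stanine = 6

6


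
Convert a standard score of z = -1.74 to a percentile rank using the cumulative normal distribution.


CDF(z) = 0.5 * (1 + erf(z/sqrt(2)))
erf(-1.2304) = -0.9181
CDF = 0.0409
Percentile rank = 0.0409 * 100 = 4.09

4.09


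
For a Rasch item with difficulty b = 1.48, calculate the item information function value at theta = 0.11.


P = 1/(1+exp(-(0.11-1.48))) = 0.2026
I = P*(1-P) = 0.2026 * 0.7974
I = 0.1616

0.1616


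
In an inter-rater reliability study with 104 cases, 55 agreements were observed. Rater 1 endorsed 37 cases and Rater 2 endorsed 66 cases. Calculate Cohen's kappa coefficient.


P_o = 55/104 = 0.528846
P_e = (37*66 + 67*38) / 10816 = 0.461169
kappa = (P_o - P_e) / (1 - P_e)
kappa = (0.528846 - 0.461169) / (1 - 0.461169)
kappa = 0.1256

0.1256


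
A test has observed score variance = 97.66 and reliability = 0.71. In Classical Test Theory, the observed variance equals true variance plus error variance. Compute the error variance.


var_true = rxx * var_obs = 0.71 * 97.66 = 69.3386
var_error = var_obs - var_true
var_error = 97.66 - 69.3386
var_error = 28.3214

28.3214


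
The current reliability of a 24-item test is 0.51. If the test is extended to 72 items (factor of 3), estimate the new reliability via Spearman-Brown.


r_new = (n * rxx) / (1 + (n-1) * rxx)
r_new = (3 * 0.51) / (1 + 2 * 0.51)
r_new = 1.53 / 2.02
r_new = 0.7574

0.7574


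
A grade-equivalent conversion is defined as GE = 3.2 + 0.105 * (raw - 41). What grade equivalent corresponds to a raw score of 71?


raw - median = 71 - 41 = 30
slope * diff = 0.105 * 30 = 3.15
GE = 3.2 + 3.15
GE = 6.35

6.35


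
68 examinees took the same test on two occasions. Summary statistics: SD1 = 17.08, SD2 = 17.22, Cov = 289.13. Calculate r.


r = cov(X,Y) / (SD_X * SD_Y)
r = 289.13 / (17.08 * 17.22)
r = 289.13 / 294.1176
r = 0.983

0.983


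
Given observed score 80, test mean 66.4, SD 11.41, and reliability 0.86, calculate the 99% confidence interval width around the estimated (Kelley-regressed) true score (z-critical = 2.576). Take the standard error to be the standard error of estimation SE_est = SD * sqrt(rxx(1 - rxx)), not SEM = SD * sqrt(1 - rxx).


True score estimate = 0.86*80 + 0.14*66.4 = 78.096
SE_est = SD * sqrt(rxx * (1 - rxx)) = 11.41 * sqrt(0.86 * 0.14) = 11.41 * sqrt(0.1204) = 3.959122
CI = T_est +/- z * SE_est, so width = 2 * z * SE_est = 2 * 2.576 * 3.959122
Width = 20.3974

20.3974


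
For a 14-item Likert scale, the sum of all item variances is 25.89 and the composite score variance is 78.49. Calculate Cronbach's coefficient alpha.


alpha = (k/(k-1)) * (1 - sum(si^2)/s_total^2)
= (14/13) * (1 - 25.89/78.49)
alpha = 0.7217

0.7217


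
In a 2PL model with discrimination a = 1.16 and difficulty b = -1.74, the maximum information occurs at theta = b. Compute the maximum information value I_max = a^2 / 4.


For 2PL, max info at theta = b = -1.74
I_max = a^2 / 4 = 1.16^2 / 4
= 1.3456 / 4
I_max = 0.3364

0.3364


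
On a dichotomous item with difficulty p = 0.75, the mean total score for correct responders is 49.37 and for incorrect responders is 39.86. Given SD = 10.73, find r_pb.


q = 1 - p = 0.25
rpb = ((M1 - M0) / SD) * sqrt(p * q)
rpb = ((49.37 - 39.86) / 10.73) * sqrt(0.75 * 0.25)
rpb = 0.3838

0.3838


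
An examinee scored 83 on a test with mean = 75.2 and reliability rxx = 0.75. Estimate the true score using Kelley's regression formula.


T_est = rxx * X + (1 - rxx) * mean
T_est = 0.75 * 83 + 0.25 * 75.2
T_est = 62.25 + 18.8
T_est = 81.05

81.05


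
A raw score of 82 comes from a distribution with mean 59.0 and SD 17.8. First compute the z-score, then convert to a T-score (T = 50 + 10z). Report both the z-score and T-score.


z = (X - mean) / SD = (82 - 59.0) / 17.8
z = 23.0 / 17.8
z = 1.2921
T-score = T = 50 + 10z
Carry z at full precision (z = 23.0 / 17.8) into the conversion:
T-score = 50 + 10 * (23.0 / 17.8) = 50 + 230 / 17.8
T-score = 50 + 12.9213
T-score = 62.9213

62.9213


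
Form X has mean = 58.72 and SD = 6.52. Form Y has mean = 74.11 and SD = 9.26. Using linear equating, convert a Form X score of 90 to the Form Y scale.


slope = SD_Y / SD_X = 9.26 / 6.52 ~ 1.4202
intercept = mean_Y - slope * mean_X = 74.11 - (9.26 / 6.52) * 58.72 ~ -9.2868
Y = slope * X + intercept. To avoid rounding drift from the rounded slope/intercept, evaluate the equivalent form Y = mean_Y + SD_Y * (X - mean_X) / SD_X at full precision:
Y = 74.11 + 9.26 * (90 - 58.72) / 6.52
Y = 74.11 + 9.26 * 31.28 / 6.52
Y = 74.11 + 289.6528 / 6.52
Y = 74.11 + 44.4253
Y = 118.5353

118.5353


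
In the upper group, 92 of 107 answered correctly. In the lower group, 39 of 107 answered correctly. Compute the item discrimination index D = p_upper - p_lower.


p_upper = 92/107 = 0.8598
p_lower = 39/107 = 0.3645
D = 0.8598 - 0.3645 = 0.4953

0.4953


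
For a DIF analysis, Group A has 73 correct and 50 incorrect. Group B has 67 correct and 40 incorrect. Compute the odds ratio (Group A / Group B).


Odds_A = 73/50 = 1.46
Odds_B = 67/40 = 1.675
OR = Odds_A / Odds_B = 1.46 / 1.675
Exactly, OR = (73 * 40) / (50 * 67) = 2920 / 3350
OR = 0.8716

0.8716


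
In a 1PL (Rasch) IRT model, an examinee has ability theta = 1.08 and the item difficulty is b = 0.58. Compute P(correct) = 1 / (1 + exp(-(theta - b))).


theta - b = 1.08 - 0.58 = 0.5
exp(-(theta - b)) = exp(-0.5) = 0.6065
P = 1 / (1 + 0.6065)
P = 0.6225

0.6225


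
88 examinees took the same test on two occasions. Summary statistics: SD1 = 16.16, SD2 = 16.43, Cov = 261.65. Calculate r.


r = cov(X,Y) / (SD_X * SD_Y)
r = 261.65 / (16.16 * 16.43)
r = 261.65 / 265.5088
r = 0.9855

0.9855


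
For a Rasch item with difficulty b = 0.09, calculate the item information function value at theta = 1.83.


P = 1/(1+exp(-(1.83-0.09))) = 0.8507
I = P*(1-P) = 0.8507 * 0.1493
I = 0.127

0.127


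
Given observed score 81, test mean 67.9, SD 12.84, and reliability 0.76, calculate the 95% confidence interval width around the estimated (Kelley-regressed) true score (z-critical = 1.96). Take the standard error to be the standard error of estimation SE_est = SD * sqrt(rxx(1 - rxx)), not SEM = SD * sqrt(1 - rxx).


True score estimate = 0.76*81 + 0.24*67.9 = 77.856
SE_est = SD * sqrt(rxx * (1 - rxx)) = 12.84 * sqrt(0.76 * 0.24) = 12.84 * sqrt(0.1824) = 5.483747
CI = T_est +/- z * SE_est, so width = 2 * z * SE_est = 2 * 1.96 * 5.483747
Width = 21.4963

21.4963


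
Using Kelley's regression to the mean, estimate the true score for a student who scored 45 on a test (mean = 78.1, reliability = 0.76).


T_est = rxx * X + (1 - rxx) * mean
T_est = 0.76 * 45 + 0.24 * 78.1
T_est = 34.2 + 18.744
T_est = 52.944

52.944


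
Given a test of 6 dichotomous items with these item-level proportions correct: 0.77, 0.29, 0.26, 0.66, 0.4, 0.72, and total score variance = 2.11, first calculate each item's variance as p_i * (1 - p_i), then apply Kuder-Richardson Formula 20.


For each item, compute p_i * q_i:
  Item 1: 0.77 * 0.23 = 0.1771
  Item 2: 0.29 * 0.71 = 0.2059
  Item 3: 0.26 * 0.74 = 0.1924
  Item 4: 0.66 * 0.34 = 0.2244
  Item 5: 0.4 * 0.6 = 0.24
  Item 6: 0.72 * 0.28 = 0.2016
Sum(p_i * q_i) = 0.1771 + 0.2059 + 0.1924 + 0.2244 + 0.24 + 0.2016 = 1.2414
KR-20 = (k/(k-1)) * (1 - Sum(p_i*q_i) / Var_total)
= (6/5) * (1 - 1.2414/2.11)
= 1.2 * 0.4117
KR-20 = 0.494

0.494


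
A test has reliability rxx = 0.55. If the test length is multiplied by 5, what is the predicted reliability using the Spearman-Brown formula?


r_new = (n * rxx) / (1 + (n-1) * rxx)
r_new = (5 * 0.55) / (1 + 4 * 0.55)
r_new = 2.75 / 3.2
r_new = 0.8594

0.8594


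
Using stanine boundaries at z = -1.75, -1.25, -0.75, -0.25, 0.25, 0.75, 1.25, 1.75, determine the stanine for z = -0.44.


Stanine boundaries: [-1.75, -1.25, -0.75, -0.25, 0.25, 0.75, 1.25, 1.75]
z = -0.44
Check each boundary:
  z >= -1.75 -> could be stanine 2
  z >= -1.25 -> could be stanine 3
  z >= -0.75 -> could be stanine 4
  z < -0.25
  z < 0.25
  z < 0.75
  z < 1.25
  z < 1.75
Highest qualifying boundary gives stanine = 4

4


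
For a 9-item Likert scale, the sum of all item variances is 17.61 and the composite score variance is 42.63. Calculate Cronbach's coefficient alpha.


alpha = (k/(k-1)) * (1 - sum(si^2)/s_total^2)
= (9/8) * (1 - 17.61/42.63)
alpha = 0.6603

0.6603


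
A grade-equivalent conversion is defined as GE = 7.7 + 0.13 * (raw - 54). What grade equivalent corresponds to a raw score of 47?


raw - median = 47 - 54 = -7
slope * diff = 0.13 * -7 = -0.91
GE = 7.7 + -0.91
GE = 6.79

6.79


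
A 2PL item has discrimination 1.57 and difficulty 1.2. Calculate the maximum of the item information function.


For 2PL, max info at theta = b = 1.2
I_max = a^2 / 4 = 1.57^2 / 4
= 2.4649 / 4
I_max = 0.6162

0.6162


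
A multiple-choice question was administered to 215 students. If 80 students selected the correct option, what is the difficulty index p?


Item difficulty p = number correct / total examinees
p = 80 / 215
p = 0.3721

0.3721


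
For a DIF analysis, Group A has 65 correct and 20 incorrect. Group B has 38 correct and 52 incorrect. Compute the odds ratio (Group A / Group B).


Odds_A = 65/20 = 3.25
Odds_B = 38/52 = 0.7308
OR = Odds_A / Odds_B = 3.25 / 0.7308
Exactly, OR = (65 * 52) / (20 * 38) = 3380 / 760
OR = 4.4474

4.4474


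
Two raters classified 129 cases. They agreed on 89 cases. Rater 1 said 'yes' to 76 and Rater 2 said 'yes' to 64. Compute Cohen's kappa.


P_o = 89/129 = 0.689922
P_e = (76*64 + 53*65) / 16641 = 0.499309
kappa = (P_o - P_e) / (1 - P_e)
kappa = (0.689922 - 0.499309) / (1 - 0.499309)
kappa = 0.3807

0.3807


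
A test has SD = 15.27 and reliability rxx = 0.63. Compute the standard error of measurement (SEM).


SEM = SD * sqrt(1 - rxx)
SEM = 15.27 * sqrt(1 - 0.63)
SEM = 15.27 * sqrt(0.37) = 15.27 * 0.608276
SEM = 9.2884

9.2884


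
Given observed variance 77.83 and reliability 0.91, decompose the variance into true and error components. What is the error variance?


var_true = rxx * var_obs = 0.91 * 77.83 = 70.8253
var_error = var_obs - var_true
var_error = 77.83 - 70.8253
var_error = 7.0047

7.0047


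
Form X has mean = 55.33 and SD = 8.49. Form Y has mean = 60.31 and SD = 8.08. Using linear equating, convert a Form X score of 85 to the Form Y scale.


slope = SD_Y / SD_X = 8.08 / 8.49 ~ 0.9517
intercept = mean_Y - slope * mean_X = 60.31 - (8.08 / 8.49) * 55.33 ~ 7.652
Y = slope * X + intercept. To avoid rounding drift from the rounded slope/intercept, evaluate the equivalent form Y = mean_Y + SD_Y * (X - mean_X) / SD_X at full precision:
Y = 60.31 + 8.08 * (85 - 55.33) / 8.49
Y = 60.31 + 8.08 * 29.67 / 8.49
Y = 60.31 + 239.7336 / 8.49
Y = 60.31 + 28.2372
Y = 88.5472

88.5472


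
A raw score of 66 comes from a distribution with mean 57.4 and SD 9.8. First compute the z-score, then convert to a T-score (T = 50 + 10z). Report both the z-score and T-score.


z = (X - mean) / SD = (66 - 57.4) / 9.8
z = 8.6 / 9.8
z = 0.8776
T-score = T = 50 + 10z
Carry z at full precision (z = 8.6 / 9.8) into the conversion:
T-score = 50 + 10 * (8.6 / 9.8) = 50 + 86 / 9.8
T-score = 50 + 8.7755
T-score = 58.7755

58.7755


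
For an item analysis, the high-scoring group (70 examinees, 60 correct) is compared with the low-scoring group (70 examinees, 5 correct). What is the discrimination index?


p_upper = 60/70 = 0.8571
p_lower = 5/70 = 0.0714
D = 0.8571 - 0.0714 = 0.7857

0.7857


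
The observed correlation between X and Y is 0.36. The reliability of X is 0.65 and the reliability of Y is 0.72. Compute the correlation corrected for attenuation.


r_corrected = rxy / sqrt(rxx * ryy)
= 0.36 / sqrt(0.65 * 0.72)
= 0.36 / sqrt(0.468)
= 0.36 / 0.684105
r_corrected = 0.5262

0.5262


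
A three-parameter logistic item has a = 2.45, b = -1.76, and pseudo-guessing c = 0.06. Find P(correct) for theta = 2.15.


logit = 2.45*(2.15 - -1.76) = 9.5795
P* = 1/(1 + exp(-9.5795)) = 0.9999
P = 0.06 + (1 - 0.06) * 0.9999
P = 0.9999

0.9999


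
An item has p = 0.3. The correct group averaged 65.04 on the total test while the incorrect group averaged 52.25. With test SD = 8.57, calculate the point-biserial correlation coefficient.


q = 1 - p = 0.7
rpb = ((M1 - M0) / SD) * sqrt(p * q)
rpb = ((65.04 - 52.25) / 8.57) * sqrt(0.3 * 0.7)
rpb = 0.6839

0.6839


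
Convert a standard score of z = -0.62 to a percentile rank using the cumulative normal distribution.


CDF(z) = 0.5 * (1 + erf(z/sqrt(2)))
erf(-0.4384) = -0.4647
CDF = 0.2676
Percentile rank = 0.2676 * 100 = 26.76

26.76


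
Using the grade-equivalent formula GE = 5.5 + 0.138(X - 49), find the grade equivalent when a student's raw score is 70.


raw - median = 70 - 49 = 21
slope * diff = 0.138 * 21 = 2.898
GE = 5.5 + 2.898
GE = 8.398

8.398


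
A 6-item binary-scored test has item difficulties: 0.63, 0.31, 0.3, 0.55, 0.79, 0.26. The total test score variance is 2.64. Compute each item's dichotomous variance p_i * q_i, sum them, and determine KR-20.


For each item, compute p_i * q_i:
  Item 1: 0.63 * 0.37 = 0.2331
  Item 2: 0.31 * 0.69 = 0.2139
  Item 3: 0.3 * 0.7 = 0.21
  Item 4: 0.55 * 0.45 = 0.2475
  Item 5: 0.79 * 0.21 = 0.1659
  Item 6: 0.26 * 0.74 = 0.1924
Sum(p_i * q_i) = 0.2331 + 0.2139 + 0.21 + 0.2475 + 0.1659 + 0.1924 = 1.2628
KR-20 = (k/(k-1)) * (1 - Sum(p_i*q_i) / Var_total)
= (6/5) * (1 - 1.2628/2.64)
= 1.2 * 0.5217
KR-20 = 0.626

0.626


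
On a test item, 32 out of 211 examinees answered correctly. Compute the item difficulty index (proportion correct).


Item difficulty p = number correct / total examinees
p = 32 / 211
p = 0.1517

0.1517


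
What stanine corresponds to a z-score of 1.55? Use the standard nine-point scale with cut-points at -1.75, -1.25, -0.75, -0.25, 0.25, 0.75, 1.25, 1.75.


Stanine boundaries: [-1.75, -1.25, -0.75, -0.25, 0.25, 0.75, 1.25, 1.75]
z = 1.55
Check each boundary:
  z >= -1.75 -> could be stanine 2
  z >= -1.25 -> could be stanine 3
  z >= -0.75 -> could be stanine 4
  z >= -0.25 -> could be stanine 5
  z >= 0.25 -> could be stanine 6
  z >= 0.75 -> could be stanine 7
  z >= 1.25 -> could be stanine 8
  z < 1.75
Highest qualifying boundary gives stanine = 8

8


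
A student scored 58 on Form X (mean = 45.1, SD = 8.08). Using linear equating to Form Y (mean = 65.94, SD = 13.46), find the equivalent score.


slope = SD_Y / SD_X = 13.46 / 8.08 ~ 1.6658
intercept = mean_Y - slope * mean_X = 65.94 - (13.46 / 8.08) * 45.1 ~ -9.1895
Y = slope * X + intercept. To avoid rounding drift from the rounded slope/intercept, evaluate the equivalent form Y = mean_Y + SD_Y * (X - mean_X) / SD_X at full precision:
Y = 65.94 + 13.46 * (58 - 45.1) / 8.08
Y = 65.94 + 13.46 * 12.9 / 8.08
Y = 65.94 + 173.634 / 8.08
Y = 65.94 + 21.4894
Y = 87.4294

87.4294


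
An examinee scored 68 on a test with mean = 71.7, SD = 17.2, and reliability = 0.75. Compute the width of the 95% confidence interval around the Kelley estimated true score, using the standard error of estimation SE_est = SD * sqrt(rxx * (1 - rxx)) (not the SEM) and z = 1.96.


True score estimate = 0.75*68 + 0.25*71.7 = 68.925
SE_est = SD * sqrt(rxx * (1 - rxx)) = 17.2 * sqrt(0.75 * 0.25) = 17.2 * sqrt(0.1875) = 7.447818
CI = T_est +/- z * SE_est, so width = 2 * z * SE_est = 2 * 1.96 * 7.447818
Width = 29.1954

29.1954


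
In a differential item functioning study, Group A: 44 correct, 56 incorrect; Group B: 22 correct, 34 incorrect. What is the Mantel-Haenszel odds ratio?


Odds_A = 44/56 = 0.7857
Odds_B = 22/34 = 0.6471
OR = Odds_A / Odds_B = 0.7857 / 0.6471
Exactly, OR = (44 * 34) / (56 * 22) = 1496 / 1232
OR = 1.2143

1.2143


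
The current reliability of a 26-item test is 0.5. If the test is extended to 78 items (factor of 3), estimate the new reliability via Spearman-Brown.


r_new = (n * rxx) / (1 + (n-1) * rxx)
r_new = (3 * 0.5) / (1 + 2 * 0.5)
r_new = 1.5 / 2.0
r_new = 0.75

0.75


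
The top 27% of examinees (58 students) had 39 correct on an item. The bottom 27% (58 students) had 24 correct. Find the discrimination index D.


p_upper = 39/58 = 0.6724
p_lower = 24/58 = 0.4138
D = 0.6724 - 0.4138 = 0.2586

0.2586


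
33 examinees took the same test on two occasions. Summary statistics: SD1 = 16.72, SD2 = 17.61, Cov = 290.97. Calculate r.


r = cov(X,Y) / (SD_X * SD_Y)
r = 290.97 / (16.72 * 17.61)
r = 290.97 / 294.4392
r = 0.9882

0.9882


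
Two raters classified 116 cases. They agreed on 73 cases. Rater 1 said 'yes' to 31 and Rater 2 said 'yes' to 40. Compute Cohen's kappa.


P_o = 73/116 = 0.62931
P_e = (31*40 + 85*76) / 13456 = 0.572235
kappa = (P_o - P_e) / (1 - P_e)
kappa = (0.62931 - 0.572235) / (1 - 0.572235)
kappa = 0.1334

0.1334


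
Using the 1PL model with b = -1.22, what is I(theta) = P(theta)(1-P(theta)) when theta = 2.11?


P = 1/(1+exp(-(2.11--1.22))) = 0.9654
I = P*(1-P) = 0.9654 * 0.0346
I = 0.0334

0.0334


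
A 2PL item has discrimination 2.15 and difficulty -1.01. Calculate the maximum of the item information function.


For 2PL, max info at theta = b = -1.01
I_max = a^2 / 4 = 2.15^2 / 4
= 4.6225 / 4
I_max = 1.1556

1.1556


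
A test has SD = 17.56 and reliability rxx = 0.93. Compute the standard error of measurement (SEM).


SEM = SD * sqrt(1 - rxx)
SEM = 17.56 * sqrt(1 - 0.93)
SEM = 17.56 * sqrt(0.07) = 17.56 * 0.264575
SEM = 4.6459

4.6459


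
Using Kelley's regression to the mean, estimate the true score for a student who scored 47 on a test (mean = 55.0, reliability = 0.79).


T_est = rxx * X + (1 - rxx) * mean
T_est = 0.79 * 47 + 0.21 * 55.0
T_est = 37.13 + 11.55
T_est = 48.68

48.68


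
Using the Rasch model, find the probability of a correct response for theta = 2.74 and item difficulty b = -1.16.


theta - b = 2.74 - -1.16 = 3.9
exp(-(theta - b)) = exp(-3.9) = 0.0202
P = 1 / (1 + 0.0202)
P = 0.9802

0.9802


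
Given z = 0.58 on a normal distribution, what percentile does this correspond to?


CDF(z) = 0.5 * (1 + erf(z/sqrt(2)))
erf(0.4101) = 0.4381
CDF = 0.719
Percentile rank = 0.719 * 100 = 71.9

71.9


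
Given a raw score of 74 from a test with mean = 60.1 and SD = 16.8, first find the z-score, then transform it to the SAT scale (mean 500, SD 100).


z = (X - mean) / SD = (74 - 60.1) / 16.8
z = 13.9 / 16.8
z = 0.8274
SAT-scale = SAT = 500 + 100z
Carry z at full precision (z = 13.9 / 16.8) into the conversion:
SAT-scale = 500 + 100 * (13.9 / 16.8) = 500 + 1390 / 16.8
SAT-scale = 500 + 82.7381
SAT-scale = 582.7381

582.7381


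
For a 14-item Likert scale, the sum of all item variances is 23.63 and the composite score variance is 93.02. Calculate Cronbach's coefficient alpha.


alpha = (k/(k-1)) * (1 - sum(si^2)/s_total^2)
= (14/13) * (1 - 23.63/93.02)
alpha = 0.8034

0.8034


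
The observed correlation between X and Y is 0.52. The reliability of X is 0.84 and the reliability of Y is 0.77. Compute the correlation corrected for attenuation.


r_corrected = rxy / sqrt(rxx * ryy)
= 0.52 / sqrt(0.84 * 0.77)
= 0.52 / sqrt(0.6468)
= 0.52 / 0.804239
r_corrected = 0.6466

0.6466


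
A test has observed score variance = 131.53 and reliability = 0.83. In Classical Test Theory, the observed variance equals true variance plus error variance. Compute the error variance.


var_true = rxx * var_obs = 0.83 * 131.53 = 109.1699
var_error = var_obs - var_true
var_error = 131.53 - 109.1699
var_error = 22.3601

22.3601


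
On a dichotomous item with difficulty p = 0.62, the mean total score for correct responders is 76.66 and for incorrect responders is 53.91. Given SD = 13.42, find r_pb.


q = 1 - p = 0.38
rpb = ((M1 - M0) / SD) * sqrt(p * q)
rpb = ((76.66 - 53.91) / 13.42) * sqrt(0.62 * 0.38)
rpb = 0.8228

0.8228


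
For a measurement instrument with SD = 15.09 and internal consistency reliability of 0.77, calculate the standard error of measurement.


SEM = SD * sqrt(1 - rxx)
SEM = 15.09 * sqrt(1 - 0.77)
SEM = 15.09 * sqrt(0.23) = 15.09 * 0.479583
SEM = 7.2369

7.2369


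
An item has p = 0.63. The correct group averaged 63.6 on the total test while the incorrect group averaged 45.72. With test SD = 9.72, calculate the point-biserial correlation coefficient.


q = 1 - p = 0.37
rpb = ((M1 - M0) / SD) * sqrt(p * q)
rpb = ((63.6 - 45.72) / 9.72) * sqrt(0.63 * 0.37)
rpb = 0.8881

0.8881


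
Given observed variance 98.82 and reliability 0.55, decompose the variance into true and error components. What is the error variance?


var_true = rxx * var_obs = 0.55 * 98.82 = 54.351
var_error = var_obs - var_true
var_error = 98.82 - 54.351
var_error = 44.469

44.469


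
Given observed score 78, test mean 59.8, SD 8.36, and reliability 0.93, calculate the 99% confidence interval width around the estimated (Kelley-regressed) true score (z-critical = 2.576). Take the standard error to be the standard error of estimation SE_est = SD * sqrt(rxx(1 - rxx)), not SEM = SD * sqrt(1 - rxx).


True score estimate = 0.93*78 + 0.07*59.8 = 76.726
SE_est = SD * sqrt(rxx * (1 - rxx)) = 8.36 * sqrt(0.93 * 0.07) = 8.36 * sqrt(0.0651) = 2.133029
CI = T_est +/- z * SE_est, so width = 2 * z * SE_est = 2 * 2.576 * 2.133029
Width = 10.9894

10.9894


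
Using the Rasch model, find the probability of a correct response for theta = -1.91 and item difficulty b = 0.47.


theta - b = -1.91 - 0.47 = -2.38
exp(-(theta - b)) = exp(2.38) = 10.8049
P = 1 / (1 + 10.8049)
P = 0.0847

0.0847


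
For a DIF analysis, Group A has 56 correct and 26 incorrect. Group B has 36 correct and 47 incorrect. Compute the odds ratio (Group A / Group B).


Odds_A = 56/26 = 2.1538
Odds_B = 36/47 = 0.766
OR = Odds_A / Odds_B = 2.1538 / 0.766
Exactly, OR = (56 * 47) / (26 * 36) = 2632 / 936
OR = 2.812

2.812


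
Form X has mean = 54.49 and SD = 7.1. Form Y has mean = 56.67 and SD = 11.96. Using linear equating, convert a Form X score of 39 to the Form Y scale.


slope = SD_Y / SD_X = 11.96 / 7.1 ~ 1.6845
intercept = mean_Y - slope * mean_X = 56.67 - (11.96 / 7.1) * 54.49 ~ -35.1188
Y = slope * X + intercept. To avoid rounding drift from the rounded slope/intercept, evaluate the equivalent form Y = mean_Y + SD_Y * (X - mean_X) / SD_X at full precision:
Y = 56.67 + 11.96 * (39 - 54.49) / 7.1
Y = 56.67 - 11.96 * 15.49 / 7.1
Y = 56.67 - 185.2604 / 7.1
Y = 56.67 - 26.093
Y = 30.577

30.577


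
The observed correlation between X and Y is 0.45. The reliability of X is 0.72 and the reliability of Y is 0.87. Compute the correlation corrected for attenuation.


r_corrected = rxy / sqrt(rxx * ryy)
= 0.45 / sqrt(0.72 * 0.87)
= 0.45 / sqrt(0.6264)
= 0.45 / 0.791454
r_corrected = 0.5686

0.5686


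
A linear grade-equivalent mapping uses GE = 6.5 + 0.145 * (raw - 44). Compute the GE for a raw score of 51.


raw - median = 51 - 44 = 7
slope * diff = 0.145 * 7 = 1.015
GE = 6.5 + 1.015
GE = 7.515

7.515


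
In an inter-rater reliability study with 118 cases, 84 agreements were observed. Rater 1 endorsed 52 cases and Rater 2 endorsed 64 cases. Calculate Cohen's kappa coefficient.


P_o = 84/118 = 0.711864
P_e = (52*64 + 66*54) / 13924 = 0.494973
kappa = (P_o - P_e) / (1 - P_e)
kappa = (0.711864 - 0.494973) / (1 - 0.494973)
kappa = 0.4295

0.4295


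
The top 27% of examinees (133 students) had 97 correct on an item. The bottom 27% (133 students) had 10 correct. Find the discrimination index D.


p_upper = 97/133 = 0.7293
p_lower = 10/133 = 0.0752
D = 0.7293 - 0.0752 = 0.6541

0.6541


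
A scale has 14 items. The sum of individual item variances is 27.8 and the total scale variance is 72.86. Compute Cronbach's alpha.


alpha = (k/(k-1)) * (1 - sum(si^2)/s_total^2)
= (14/13) * (1 - 27.8/72.86)
alpha = 0.666

0.666


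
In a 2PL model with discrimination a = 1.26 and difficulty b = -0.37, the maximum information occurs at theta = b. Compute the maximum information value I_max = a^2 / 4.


For 2PL, max info at theta = b = -0.37
I_max = a^2 / 4 = 1.26^2 / 4
= 1.5876 / 4
I_max = 0.3969

0.3969


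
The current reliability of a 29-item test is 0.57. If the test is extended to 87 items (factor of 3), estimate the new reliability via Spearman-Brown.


r_new = (n * rxx) / (1 + (n-1) * rxx)
r_new = (3 * 0.57) / (1 + 2 * 0.57)
r_new = 1.71 / 2.14
r_new = 0.7991

0.7991


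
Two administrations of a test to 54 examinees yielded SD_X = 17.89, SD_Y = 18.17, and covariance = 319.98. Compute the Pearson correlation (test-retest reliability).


r = cov(X,Y) / (SD_X * SD_Y)
r = 319.98 / (17.89 * 18.17)
r = 319.98 / 325.0613
r = 0.9844

0.9844


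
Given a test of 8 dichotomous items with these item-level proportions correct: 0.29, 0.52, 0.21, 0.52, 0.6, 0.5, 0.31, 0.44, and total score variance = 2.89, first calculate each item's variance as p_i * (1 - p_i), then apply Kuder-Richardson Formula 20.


For each item, compute p_i * q_i:
  Item 1: 0.29 * 0.71 = 0.2059
  Item 2: 0.52 * 0.48 = 0.2496
  Item 3: 0.21 * 0.79 = 0.1659
  Item 4: 0.52 * 0.48 = 0.2496
  Item 5: 0.6 * 0.4 = 0.24
  Item 6: 0.5 * 0.5 = 0.25
  Item 7: 0.31 * 0.69 = 0.2139
  Item 8: 0.44 * 0.56 = 0.2464
Sum(p_i * q_i) = 0.2059 + 0.2496 + 0.1659 + 0.2496 + 0.24 + 0.25 + 0.2139 + 0.2464 = 1.8213
KR-20 = (k/(k-1)) * (1 - Sum(p_i*q_i) / Var_total)
= (8/7) * (1 - 1.8213/2.89)
= 1.1429 * 0.3698
KR-20 = 0.4226

0.4226


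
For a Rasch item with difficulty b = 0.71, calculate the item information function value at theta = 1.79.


P = 1/(1+exp(-(1.79-0.71))) = 0.7465
I = P*(1-P) = 0.7465 * 0.2535
I = 0.1892

0.1892


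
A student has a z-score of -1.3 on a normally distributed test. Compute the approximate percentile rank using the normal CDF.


CDF(z) = 0.5 * (1 + erf(z/sqrt(2)))
erf(-0.9192) = -0.8064
CDF = 0.0968
Percentile rank = 0.0968 * 100 = 9.68

9.68


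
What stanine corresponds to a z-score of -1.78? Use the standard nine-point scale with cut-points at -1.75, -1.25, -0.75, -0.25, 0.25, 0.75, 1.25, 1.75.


Stanine boundaries: [-1.75, -1.25, -0.75, -0.25, 0.25, 0.75, 1.25, 1.75]
z = -1.78
Check each boundary:
  z < -1.75
  z < -1.25
  z < -0.75
  z < -0.25
  z < 0.25
  z < 0.75
  z < 1.25
  z < 1.75
Highest qualifying boundary gives stanine = 1

1


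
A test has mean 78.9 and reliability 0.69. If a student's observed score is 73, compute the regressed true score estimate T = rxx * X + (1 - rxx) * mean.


T_est = rxx * X + (1 - rxx) * mean
T_est = 0.69 * 73 + 0.31 * 78.9
T_est = 50.37 + 24.459
T_est = 74.829

74.829


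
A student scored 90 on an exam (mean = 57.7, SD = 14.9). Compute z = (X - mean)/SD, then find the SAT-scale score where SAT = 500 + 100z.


z = (X - mean) / SD = (90 - 57.7) / 14.9
z = 32.3 / 14.9
z = 2.1678
SAT-scale = SAT = 500 + 100z
Carry z at full precision (z = 32.3 / 14.9) into the conversion:
SAT-scale = 500 + 100 * (32.3 / 14.9) = 500 + 3230 / 14.9
SAT-scale = 500 + 216.7785
SAT-scale = 716.7785

716.7785


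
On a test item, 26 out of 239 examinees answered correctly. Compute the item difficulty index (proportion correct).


Item difficulty p = number correct / total examinees
p = 26 / 239
p = 0.1088

0.1088


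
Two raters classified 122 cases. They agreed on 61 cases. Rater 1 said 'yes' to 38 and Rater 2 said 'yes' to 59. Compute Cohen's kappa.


P_o = 61/122 = 0.5
P_e = (38*59 + 84*63) / 14884 = 0.506181
kappa = (P_o - P_e) / (1 - P_e)
kappa = (0.5 - 0.506181) / (1 - 0.506181)
kappa = -0.0125

-0.0125


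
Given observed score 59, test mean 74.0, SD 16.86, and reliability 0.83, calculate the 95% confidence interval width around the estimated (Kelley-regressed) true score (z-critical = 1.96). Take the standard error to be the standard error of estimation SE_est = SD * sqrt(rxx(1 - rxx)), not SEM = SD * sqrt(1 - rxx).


True score estimate = 0.83*59 + 0.17*74.0 = 61.55
SE_est = SD * sqrt(rxx * (1 - rxx)) = 16.86 * sqrt(0.83 * 0.17) = 16.86 * sqrt(0.1411) = 6.333169
CI = T_est +/- z * SE_est, so width = 2 * z * SE_est = 2 * 1.96 * 6.333169
Width = 24.826

24.826


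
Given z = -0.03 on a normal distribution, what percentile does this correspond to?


CDF(z) = 0.5 * (1 + erf(z/sqrt(2)))
erf(-0.0212) = -0.0239
CDF = 0.488
Percentile rank = 0.488 * 100 = 48.8

48.8


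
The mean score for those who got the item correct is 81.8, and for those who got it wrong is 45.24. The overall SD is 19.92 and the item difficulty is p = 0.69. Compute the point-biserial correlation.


q = 1 - p = 0.31
rpb = ((M1 - M0) / SD) * sqrt(p * q)
rpb = ((81.8 - 45.24) / 19.92) * sqrt(0.69 * 0.31)
rpb = 0.8488

0.8488


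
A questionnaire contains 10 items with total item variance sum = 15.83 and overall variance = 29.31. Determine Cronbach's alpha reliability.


alpha = (k/(k-1)) * (1 - sum(si^2)/s_total^2)
= (10/9) * (1 - 15.83/29.31)
alpha = 0.511

0.511


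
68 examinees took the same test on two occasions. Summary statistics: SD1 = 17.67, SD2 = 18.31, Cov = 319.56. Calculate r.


r = cov(X,Y) / (SD_X * SD_Y)
r = 319.56 / (17.67 * 18.31)
r = 319.56 / 323.5377
r = 0.9877

0.9877


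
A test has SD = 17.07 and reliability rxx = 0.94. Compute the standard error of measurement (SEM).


SEM = SD * sqrt(1 - rxx)
SEM = 17.07 * sqrt(1 - 0.94)
SEM = 17.07 * sqrt(0.06) = 17.07 * 0.244949
SEM = 4.1813

4.1813


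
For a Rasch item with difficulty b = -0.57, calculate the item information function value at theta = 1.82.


P = 1/(1+exp(-(1.82--0.57))) = 0.9161
I = P*(1-P) = 0.9161 * 0.0839
I = 0.0769

0.0769


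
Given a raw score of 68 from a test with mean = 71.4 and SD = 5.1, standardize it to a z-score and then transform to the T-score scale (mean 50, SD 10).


z = (X - mean) / SD = (68 - 71.4) / 5.1
z = -3.4 / 5.1
z = -0.6667
T-score = T = 50 + 10z
Carry z at full precision (z = -3.4 / 5.1) into the conversion:
T-score = 50 + 10 * (-3.4 / 5.1) = 50 + -34 / 5.1
T-score = 50 + -6.6667
T-score = 43.3333

43.3333


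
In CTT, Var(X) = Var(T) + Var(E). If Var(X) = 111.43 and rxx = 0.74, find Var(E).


var_true = rxx * var_obs = 0.74 * 111.43 = 82.4582
var_error = var_obs - var_true
var_error = 111.43 - 82.4582
var_error = 28.9718

28.9718


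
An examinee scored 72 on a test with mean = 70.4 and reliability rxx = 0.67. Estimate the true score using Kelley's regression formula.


T_est = rxx * X + (1 - rxx) * mean
T_est = 0.67 * 72 + 0.33 * 70.4
T_est = 48.24 + 23.232
T_est = 71.472

71.472


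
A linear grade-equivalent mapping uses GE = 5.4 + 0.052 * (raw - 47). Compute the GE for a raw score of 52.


raw - median = 52 - 47 = 5
slope * diff = 0.052 * 5 = 0.26
GE = 5.4 + 0.26
GE = 5.66

5.66


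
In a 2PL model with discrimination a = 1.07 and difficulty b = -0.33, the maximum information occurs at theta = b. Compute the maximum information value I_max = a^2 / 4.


For 2PL, max info at theta = b = -0.33
I_max = a^2 / 4 = 1.07^2 / 4
= 1.1449 / 4
I_max = 0.2862

0.2862
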